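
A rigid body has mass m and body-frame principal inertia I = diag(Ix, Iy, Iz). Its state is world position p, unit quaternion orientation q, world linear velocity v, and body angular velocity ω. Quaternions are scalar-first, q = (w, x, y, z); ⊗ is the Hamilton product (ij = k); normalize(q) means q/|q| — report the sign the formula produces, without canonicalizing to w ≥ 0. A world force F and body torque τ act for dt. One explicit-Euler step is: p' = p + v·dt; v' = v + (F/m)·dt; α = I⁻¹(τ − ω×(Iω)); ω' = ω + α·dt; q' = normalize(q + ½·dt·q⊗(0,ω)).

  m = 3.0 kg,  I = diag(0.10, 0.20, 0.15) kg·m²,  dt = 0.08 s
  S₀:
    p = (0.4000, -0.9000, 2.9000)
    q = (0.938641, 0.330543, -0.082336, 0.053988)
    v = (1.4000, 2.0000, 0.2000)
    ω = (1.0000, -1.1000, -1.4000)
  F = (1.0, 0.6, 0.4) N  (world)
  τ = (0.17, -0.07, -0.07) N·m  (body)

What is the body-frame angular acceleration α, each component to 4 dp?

α = (2.4700, -0.7000, 0.2667)

ω×(Iω) gyroscopic = (-0.0770, 0.0700, -0.1100)
α = I⁻¹(τ − ω×Iω) = (2.4700, -0.7000, 0.2667)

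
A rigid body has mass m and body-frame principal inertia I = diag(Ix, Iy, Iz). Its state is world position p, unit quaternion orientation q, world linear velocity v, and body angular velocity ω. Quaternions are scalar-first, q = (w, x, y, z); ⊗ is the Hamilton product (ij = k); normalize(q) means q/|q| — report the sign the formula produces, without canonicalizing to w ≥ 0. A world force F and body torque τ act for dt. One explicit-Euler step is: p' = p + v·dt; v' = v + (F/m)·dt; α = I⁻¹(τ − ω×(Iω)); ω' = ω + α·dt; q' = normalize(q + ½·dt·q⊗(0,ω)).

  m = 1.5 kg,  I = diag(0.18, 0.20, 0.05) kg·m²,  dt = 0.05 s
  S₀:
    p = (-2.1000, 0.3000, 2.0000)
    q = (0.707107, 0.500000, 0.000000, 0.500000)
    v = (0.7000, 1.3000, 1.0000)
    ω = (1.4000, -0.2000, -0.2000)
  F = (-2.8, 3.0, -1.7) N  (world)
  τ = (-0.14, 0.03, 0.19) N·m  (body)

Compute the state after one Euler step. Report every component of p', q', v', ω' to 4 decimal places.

gyro term ω×Iω = (-0.0060, -0.0364, -0.0056)
(τ − ω×Iω)/I = (-0.7444, 0.3320, 3.9120)
new body rate ω' = (1.3628, -0.1834, -0.0044)
q⊗(0,ω) = (-0.6000000, 1.0899498, 0.6585786, -0.2414214)
updated quaternion q' = (0.6917, 0.5269, 0.0165, 0.4936)
a = F/m = (-1.8667, 2.0000, -1.1333)
p + v·dt = (-2.0650, 0.3650, 2.0500)
v' = v + a·dt = (0.6067, 1.4000, 0.9433)

p' = (-2.0650, 0.3650, 2.0500)
q' = (0.6917, 0.5269, 0.0165, 0.4936)
v' = (0.6067, 1.4000, 0.9433)
ω' = (1.3628, -0.1834, -0.0044)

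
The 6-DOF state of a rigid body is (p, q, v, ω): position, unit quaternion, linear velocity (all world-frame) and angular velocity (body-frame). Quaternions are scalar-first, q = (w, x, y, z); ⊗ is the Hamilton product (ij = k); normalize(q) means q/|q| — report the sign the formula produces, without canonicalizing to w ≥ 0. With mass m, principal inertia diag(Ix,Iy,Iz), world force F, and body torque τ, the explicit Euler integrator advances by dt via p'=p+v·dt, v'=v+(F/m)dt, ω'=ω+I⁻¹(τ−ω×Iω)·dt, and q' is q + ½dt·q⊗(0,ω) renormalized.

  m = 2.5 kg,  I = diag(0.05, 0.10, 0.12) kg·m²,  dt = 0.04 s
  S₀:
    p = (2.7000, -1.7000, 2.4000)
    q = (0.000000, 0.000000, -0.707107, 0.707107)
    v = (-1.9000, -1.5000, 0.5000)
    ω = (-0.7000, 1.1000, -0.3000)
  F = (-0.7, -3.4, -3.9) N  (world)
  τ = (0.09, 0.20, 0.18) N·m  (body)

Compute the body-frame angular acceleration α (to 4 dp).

ω×(Iω) gyroscopic = (-0.0066, -0.0147, -0.0385)
angular accel α = (1.9320, 2.1470, 1.8208)

α = (1.9320, 2.1470, 1.8208)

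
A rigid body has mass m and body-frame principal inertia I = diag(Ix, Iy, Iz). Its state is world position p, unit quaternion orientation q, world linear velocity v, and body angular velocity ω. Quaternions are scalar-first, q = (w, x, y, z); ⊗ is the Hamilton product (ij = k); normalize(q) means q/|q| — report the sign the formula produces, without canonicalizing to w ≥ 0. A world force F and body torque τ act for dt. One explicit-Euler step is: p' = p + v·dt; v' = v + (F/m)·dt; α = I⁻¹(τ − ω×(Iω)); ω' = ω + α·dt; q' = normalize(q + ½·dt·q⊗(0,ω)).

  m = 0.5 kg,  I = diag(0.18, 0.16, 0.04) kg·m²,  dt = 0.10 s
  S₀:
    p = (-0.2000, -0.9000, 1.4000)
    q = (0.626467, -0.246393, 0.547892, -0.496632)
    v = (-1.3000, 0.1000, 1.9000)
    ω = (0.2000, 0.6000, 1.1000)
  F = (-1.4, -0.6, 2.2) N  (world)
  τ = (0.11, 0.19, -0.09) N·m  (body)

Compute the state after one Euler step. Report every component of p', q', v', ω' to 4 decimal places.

linear accel F/m = (-2.8000, -1.2000, 4.4000)
p' = p + v·dt = (-0.3300, -0.8900, 1.5900)
v' = v + a·dt = (-1.5800, -0.0200, 2.3400)
ω×(Iω) gyroscopic = (-0.0792, 0.0308, -0.0024)
angular accel α = (1.0511, 0.9950, -2.1900)
ω + α·dt = (0.3051, 0.6995, 0.8810)
2q̇ = q⊗(0,ω) = (0.2668386, 1.0259538, 0.5475861, 0.4316995)
updated quaternion q' = (0.6385, -0.1947, 0.5741, -0.4741)

p' = (-0.3300, -0.8900, 1.5900)
q' = (0.6385, -0.1947, 0.5741, -0.4741)
v' = (-1.5800, -0.0200, 2.3400)
ω' = (0.3051, 0.6995, 0.8810)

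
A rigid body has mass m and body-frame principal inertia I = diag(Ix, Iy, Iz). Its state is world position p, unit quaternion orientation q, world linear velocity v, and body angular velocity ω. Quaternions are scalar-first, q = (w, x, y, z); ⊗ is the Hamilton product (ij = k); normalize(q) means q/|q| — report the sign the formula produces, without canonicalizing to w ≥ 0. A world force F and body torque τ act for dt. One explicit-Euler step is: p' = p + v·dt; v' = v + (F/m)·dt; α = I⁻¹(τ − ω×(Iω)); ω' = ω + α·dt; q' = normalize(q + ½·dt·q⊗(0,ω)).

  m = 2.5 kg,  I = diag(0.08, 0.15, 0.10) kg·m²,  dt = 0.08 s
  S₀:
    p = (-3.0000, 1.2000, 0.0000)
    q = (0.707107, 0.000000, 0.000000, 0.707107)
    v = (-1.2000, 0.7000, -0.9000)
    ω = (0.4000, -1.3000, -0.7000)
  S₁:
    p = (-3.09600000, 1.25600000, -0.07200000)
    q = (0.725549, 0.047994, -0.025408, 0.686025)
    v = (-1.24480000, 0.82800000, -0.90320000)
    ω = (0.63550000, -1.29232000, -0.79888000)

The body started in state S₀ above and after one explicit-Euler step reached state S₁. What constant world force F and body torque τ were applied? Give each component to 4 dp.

F = (-1.4000, 4.0000, -0.1000)
τ = (0.1900, 0.0200, -0.1600)

v₁ − v₀ = (-0.04480000, 0.12800000, -0.00320000)
applied force F = (-1.4000, 4.0000, -0.1000)
rate change Δω = (0.23550000, 0.00768000, -0.09888000)
precession coupling = (-0.0455, 0.0056, -0.0364)
I·α + gyro = (0.1900, 0.0200, -0.1600)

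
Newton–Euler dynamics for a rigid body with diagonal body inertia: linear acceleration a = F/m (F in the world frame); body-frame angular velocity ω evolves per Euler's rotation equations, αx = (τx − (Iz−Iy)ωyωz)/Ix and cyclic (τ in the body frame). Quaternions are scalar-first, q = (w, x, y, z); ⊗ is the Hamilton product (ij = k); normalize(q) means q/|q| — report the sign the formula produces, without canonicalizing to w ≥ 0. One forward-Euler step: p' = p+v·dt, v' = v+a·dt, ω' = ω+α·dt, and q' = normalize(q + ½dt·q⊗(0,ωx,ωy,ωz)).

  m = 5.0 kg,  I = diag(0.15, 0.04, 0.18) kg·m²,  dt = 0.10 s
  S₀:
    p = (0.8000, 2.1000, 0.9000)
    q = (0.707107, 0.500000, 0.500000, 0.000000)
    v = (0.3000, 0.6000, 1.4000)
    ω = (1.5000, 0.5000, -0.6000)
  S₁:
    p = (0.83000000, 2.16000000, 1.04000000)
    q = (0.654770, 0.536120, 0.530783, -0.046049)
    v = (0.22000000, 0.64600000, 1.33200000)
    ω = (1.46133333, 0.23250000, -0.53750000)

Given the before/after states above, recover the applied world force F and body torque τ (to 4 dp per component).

rate change Δω = (-0.03866667, -0.26750000, 0.06250000)
precession coupling = (-0.0420, 0.0270, -0.0825)
I·α + gyro = (-0.1000, -0.0800, 0.0300)
Δv = v₁−v₀ = (-0.08000000, 0.04600000, -0.06800000)
applied force F = (-4.0000, 2.3000, -3.4000)

F = (-4.0000, 2.3000, -3.4000)
τ = (-0.1000, -0.0800, 0.0300)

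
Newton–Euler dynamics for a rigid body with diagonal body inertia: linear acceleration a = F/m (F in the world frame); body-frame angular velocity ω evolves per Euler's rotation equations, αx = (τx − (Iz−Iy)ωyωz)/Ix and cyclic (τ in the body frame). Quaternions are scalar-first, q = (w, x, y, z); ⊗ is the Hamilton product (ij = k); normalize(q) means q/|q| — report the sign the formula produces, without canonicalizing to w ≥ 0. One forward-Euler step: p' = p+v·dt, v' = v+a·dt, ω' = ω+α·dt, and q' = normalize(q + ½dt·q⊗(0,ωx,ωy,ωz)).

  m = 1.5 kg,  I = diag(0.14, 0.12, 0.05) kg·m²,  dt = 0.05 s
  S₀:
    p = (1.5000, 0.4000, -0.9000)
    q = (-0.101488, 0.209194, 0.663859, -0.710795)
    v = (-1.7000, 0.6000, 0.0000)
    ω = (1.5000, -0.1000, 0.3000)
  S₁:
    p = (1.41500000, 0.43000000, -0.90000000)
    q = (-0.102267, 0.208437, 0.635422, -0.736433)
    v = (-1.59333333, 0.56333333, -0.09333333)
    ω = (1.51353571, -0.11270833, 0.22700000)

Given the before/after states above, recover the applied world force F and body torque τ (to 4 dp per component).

Δω = ω₁−ω₀ = (0.01353571, -0.01270833, -0.07300000)
gyro term ω₀×Iω₀ = (0.0021, 0.0405, 0.0030)
I·α + gyro = (0.0400, 0.0100, -0.0700)
Δv = v₁−v₀ = (0.10666667, -0.03666667, -0.09333333)
F = m·Δv/dt = (3.2000, -1.1000, -2.8000)

F = (3.2000, -1.1000, -2.8000)
τ = (0.0400, 0.0100, -0.0700)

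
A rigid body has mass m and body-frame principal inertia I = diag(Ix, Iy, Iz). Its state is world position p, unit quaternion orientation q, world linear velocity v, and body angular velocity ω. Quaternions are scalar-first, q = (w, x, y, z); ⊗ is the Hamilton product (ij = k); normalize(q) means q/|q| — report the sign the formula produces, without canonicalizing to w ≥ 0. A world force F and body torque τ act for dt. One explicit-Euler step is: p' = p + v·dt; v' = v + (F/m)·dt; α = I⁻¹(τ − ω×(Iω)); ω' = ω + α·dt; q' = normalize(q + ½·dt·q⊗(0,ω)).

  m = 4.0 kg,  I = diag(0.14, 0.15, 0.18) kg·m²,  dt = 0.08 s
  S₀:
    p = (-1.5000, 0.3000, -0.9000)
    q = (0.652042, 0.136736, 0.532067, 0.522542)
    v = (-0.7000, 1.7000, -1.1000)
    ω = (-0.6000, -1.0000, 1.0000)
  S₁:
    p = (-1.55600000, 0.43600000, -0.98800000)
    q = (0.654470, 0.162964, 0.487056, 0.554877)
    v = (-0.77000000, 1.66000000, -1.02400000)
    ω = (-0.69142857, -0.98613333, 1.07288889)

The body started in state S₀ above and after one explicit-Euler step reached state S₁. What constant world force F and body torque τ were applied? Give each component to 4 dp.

velocity change Δv = (-0.07000000, -0.04000000, 0.07600000)
m·(v₁−v₀)/dt = (-3.5000, -2.0000, 3.8000)
ω₁ − ω₀ = (-0.09142857, 0.01386667, 0.07288889)
I·α + gyro = (-0.1900, 0.0500, 0.1700)

F = (-3.5000, -2.0000, 3.8000)
τ = (-0.1900, 0.0500, 0.1700)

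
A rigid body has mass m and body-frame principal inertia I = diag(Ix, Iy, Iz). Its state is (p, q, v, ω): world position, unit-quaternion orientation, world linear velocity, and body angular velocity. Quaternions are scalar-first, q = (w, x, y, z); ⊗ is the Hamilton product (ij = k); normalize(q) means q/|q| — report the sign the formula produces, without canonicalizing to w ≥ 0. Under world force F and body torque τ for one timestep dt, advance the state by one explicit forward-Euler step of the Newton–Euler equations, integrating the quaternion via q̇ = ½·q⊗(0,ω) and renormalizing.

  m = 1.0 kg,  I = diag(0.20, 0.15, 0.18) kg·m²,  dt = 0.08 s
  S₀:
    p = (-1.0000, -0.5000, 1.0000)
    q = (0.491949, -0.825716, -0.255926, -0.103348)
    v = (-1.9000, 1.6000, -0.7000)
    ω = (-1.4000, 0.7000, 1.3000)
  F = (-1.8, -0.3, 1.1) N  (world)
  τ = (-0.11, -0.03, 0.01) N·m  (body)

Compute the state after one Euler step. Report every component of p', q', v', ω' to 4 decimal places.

p' = (-1.1520, -0.3720, 0.9440)
q' = (0.4567, -0.8608, -0.1928, -0.1148)
v' = (-2.0440, 1.5760, -0.6120)
ω' = (-1.4549, 0.7034, 1.2827)

p' = p + v·dt = (-1.1520, -0.3720, 0.9440)
new velocity v' = (-2.0440, 1.5760, -0.6120)
gyro term ω×Iω = (0.0273, -0.0364, 0.0490)
angular accel α = (-0.6865, 0.0427, -0.2167)
ω + α·dt = (-1.4549, 0.7034, 1.2827)
q⊗(0,ω) = (-0.8425018, -0.9490888, 1.5624823, -0.2967639)
updated quaternion q' = (0.4567, -0.8608, -0.1928, -0.1148)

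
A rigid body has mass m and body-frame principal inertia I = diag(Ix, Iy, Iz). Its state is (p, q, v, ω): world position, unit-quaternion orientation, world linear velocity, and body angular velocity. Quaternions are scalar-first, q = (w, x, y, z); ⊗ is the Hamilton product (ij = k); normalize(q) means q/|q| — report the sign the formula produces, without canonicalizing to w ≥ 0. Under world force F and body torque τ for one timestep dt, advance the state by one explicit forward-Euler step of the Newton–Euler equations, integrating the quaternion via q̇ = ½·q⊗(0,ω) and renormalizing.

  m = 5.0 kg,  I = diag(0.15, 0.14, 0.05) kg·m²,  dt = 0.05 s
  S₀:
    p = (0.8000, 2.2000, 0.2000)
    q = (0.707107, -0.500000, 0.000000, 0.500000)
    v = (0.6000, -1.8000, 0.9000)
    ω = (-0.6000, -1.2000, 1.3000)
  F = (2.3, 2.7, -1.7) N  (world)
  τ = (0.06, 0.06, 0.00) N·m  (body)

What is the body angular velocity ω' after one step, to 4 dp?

ω×(Iω) gyroscopic = (0.1404, -0.0780, -0.0072)
angular accel α = (-0.5360, 0.9857, 0.1440)
ω + α·dt = (-0.6268, -1.1507, 1.3072)

ω' = (-0.6268, -1.1507, 1.3072)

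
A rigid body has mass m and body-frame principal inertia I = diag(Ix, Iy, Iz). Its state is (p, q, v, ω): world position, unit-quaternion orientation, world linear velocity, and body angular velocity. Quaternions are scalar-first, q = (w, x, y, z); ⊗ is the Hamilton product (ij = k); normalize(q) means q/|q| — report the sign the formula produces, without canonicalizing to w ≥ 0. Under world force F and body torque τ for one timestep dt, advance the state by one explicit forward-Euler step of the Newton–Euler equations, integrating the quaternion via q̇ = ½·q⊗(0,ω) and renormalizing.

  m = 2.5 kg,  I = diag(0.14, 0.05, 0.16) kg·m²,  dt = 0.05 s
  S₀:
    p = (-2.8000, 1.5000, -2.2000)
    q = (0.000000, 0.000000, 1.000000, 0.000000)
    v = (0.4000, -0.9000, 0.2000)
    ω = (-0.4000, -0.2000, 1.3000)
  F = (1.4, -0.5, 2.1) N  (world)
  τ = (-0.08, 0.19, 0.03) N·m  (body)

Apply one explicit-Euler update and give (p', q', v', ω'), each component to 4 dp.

angular accel α = (-0.3671, 3.5920, 0.2325)
ω' = ω + α·dt = (-0.4184, -0.0204, 1.3116)
2q̇ = q⊗(0,ω) = (0.2000000, 1.3000000, 0.0000000, 0.4000000)
q' = normalize(q + ½dt·q⊗(0,ω)) = (0.0050, 0.0325, 0.9994, 0.0100)
p' = p + v·dt = (-2.7800, 1.4550, -2.1900)
v + (F/m)dt = (0.4280, -0.9100, 0.2420)

p' = (-2.7800, 1.4550, -2.1900)
q' = (0.0050, 0.0325, 0.9994, 0.0100)
v' = (0.4280, -0.9100, 0.2420)
ω' = (-0.4184, -0.0204, 1.3116)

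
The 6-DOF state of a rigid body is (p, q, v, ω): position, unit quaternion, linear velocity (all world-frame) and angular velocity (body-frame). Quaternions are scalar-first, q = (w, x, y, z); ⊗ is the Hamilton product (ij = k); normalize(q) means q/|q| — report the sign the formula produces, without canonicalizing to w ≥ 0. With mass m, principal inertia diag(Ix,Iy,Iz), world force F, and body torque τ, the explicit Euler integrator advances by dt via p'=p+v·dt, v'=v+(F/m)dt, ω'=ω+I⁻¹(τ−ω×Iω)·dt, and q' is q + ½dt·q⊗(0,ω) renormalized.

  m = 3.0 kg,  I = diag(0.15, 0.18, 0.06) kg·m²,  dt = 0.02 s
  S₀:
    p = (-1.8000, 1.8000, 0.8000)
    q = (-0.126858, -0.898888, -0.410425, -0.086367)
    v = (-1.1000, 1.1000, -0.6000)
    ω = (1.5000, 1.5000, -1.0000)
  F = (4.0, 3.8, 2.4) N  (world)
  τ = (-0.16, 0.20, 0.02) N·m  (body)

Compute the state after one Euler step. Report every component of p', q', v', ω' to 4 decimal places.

p' = (-1.8220, 1.8220, 0.7880)
q' = (-0.1081, -0.8951, -0.4225, -0.0924)
v' = (-1.0733, 1.1253, -0.5840)
ω' = (1.4547, 1.5372, -1.0158)

p' = p + v·dt = (-1.8220, 1.8220, 0.7880)
new velocity v' = (-1.0733, 1.1253, -0.5840)
α = I⁻¹(τ − ω×Iω) = (-2.2667, 1.8611, -0.7917)
new body rate ω' = (1.4547, 1.5372, -1.0158)
2q̇ = q⊗(0,ω) = (1.8776025, 0.3496885, -1.2187255, -0.6058365)
updated quaternion q' = (-0.1081, -0.8951, -0.4225, -0.0924)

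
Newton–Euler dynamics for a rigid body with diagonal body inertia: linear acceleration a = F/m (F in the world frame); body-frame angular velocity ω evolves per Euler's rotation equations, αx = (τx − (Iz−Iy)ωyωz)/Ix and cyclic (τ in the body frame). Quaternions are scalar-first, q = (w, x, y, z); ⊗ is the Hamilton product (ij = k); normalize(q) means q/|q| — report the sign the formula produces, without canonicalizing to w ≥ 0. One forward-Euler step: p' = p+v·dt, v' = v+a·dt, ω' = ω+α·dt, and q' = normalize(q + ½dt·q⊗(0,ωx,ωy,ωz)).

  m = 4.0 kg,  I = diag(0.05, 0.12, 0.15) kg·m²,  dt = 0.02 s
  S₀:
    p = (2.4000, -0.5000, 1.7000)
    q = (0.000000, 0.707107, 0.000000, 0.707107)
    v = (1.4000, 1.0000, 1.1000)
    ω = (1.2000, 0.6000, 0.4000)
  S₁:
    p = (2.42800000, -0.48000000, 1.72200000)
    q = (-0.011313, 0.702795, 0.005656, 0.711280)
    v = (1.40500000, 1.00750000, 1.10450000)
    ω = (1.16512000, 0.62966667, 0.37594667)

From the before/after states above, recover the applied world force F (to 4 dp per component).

v₁ − v₀ = (0.00500000, 0.00750000, 0.00450000)
m·(v₁−v₀)/dt = (1.0000, 1.5000, 0.9000)

F = (1.0000, 1.5000, 0.9000)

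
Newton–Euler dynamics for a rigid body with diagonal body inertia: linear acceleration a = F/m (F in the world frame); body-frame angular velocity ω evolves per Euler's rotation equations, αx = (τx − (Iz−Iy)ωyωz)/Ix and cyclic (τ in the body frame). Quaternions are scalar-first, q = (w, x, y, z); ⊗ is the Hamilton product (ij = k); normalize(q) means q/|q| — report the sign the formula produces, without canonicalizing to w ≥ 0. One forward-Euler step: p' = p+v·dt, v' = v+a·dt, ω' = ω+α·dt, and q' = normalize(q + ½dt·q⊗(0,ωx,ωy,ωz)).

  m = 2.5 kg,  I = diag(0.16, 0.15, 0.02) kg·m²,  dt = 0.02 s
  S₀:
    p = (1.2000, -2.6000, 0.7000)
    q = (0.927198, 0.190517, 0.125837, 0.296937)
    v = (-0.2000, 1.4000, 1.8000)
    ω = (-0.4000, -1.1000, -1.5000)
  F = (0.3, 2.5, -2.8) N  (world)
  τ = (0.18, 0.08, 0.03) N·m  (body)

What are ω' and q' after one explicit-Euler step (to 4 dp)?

angular accel α = (2.4656, -0.0267, 1.7200)
new body rate ω' = (-0.3507, -1.1005, -1.4656)
Hamilton product q⊗(0,ω) = (0.6600330, -0.2330040, -0.8529171, -1.5500309)
q + ½dt·q⊗(0,ω), renormalized = (0.9336, 0.1882, 0.1173, 0.2814)

ω' = (-0.3507, -1.1005, -1.4656)
q' = (0.9336, 0.1882, 0.1173, 0.2814)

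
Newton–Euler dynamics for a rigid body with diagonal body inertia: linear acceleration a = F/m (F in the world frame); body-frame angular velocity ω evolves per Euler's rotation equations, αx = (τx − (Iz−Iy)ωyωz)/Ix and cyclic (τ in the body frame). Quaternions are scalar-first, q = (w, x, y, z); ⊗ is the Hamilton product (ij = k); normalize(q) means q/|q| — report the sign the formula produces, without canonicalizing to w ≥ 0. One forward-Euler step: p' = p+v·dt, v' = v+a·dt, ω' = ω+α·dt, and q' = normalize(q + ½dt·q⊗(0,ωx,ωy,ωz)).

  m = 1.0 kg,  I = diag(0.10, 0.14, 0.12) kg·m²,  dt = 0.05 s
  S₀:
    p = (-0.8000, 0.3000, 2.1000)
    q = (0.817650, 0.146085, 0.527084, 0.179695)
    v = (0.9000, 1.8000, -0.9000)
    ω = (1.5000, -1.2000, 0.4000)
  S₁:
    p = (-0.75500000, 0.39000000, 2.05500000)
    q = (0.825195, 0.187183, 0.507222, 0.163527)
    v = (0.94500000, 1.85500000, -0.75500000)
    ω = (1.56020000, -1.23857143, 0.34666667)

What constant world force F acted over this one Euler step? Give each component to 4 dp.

F = (0.9000, 1.1000, 2.9000)

Δv = v₁−v₀ = (0.04500000, 0.05500000, 0.14500000)
applied force F = (0.9000, 1.1000, 2.9000)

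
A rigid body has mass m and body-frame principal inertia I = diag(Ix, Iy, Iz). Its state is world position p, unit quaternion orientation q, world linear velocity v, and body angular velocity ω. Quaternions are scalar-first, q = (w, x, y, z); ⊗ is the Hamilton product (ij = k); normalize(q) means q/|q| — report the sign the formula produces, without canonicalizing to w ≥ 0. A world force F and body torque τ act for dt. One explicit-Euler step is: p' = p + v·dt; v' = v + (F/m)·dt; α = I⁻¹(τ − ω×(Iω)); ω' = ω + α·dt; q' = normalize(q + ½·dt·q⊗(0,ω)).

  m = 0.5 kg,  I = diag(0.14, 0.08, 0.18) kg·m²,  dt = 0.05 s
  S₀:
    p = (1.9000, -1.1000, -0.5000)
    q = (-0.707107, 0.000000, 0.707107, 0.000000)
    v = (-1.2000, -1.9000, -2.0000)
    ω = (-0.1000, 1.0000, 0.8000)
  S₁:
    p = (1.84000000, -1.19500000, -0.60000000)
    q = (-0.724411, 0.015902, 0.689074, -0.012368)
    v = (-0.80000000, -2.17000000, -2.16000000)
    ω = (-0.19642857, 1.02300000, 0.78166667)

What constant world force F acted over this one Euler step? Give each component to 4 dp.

F = (4.0000, -2.7000, -1.6000)

v₁ − v₀ = (0.40000000, -0.27000000, -0.16000000)
m·(v₁−v₀)/dt = (4.0000, -2.7000, -1.6000)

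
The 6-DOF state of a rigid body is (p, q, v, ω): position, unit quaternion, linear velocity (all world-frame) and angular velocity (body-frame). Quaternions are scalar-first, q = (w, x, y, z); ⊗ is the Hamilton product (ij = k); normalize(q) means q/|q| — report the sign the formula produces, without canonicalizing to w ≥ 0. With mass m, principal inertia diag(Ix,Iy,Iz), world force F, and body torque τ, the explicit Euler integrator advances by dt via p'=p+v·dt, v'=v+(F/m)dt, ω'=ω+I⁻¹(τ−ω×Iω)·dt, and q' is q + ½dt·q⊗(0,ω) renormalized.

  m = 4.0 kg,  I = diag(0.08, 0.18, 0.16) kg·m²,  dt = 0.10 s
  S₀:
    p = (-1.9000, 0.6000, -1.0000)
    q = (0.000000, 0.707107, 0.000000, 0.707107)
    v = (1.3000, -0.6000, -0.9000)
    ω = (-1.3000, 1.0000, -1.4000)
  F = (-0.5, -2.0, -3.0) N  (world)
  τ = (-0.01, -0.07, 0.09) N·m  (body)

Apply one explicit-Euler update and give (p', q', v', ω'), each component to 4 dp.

α = I⁻¹(τ − ω×Iω) = (-0.4750, 0.4200, 1.3750)
new body rate ω' = (-1.3475, 1.0420, -1.2625)
Hamilton product q⊗(0,ω) = (1.9091889, -0.7071070, 0.0707107, 0.7071070)
q + ½dt·q⊗(0,ω), renormalized = (0.0949, 0.6679, 0.0035, 0.7382)
new position p' = (-1.7700, 0.5400, -1.0900)
v + (F/m)dt = (1.2875, -0.6500, -0.9750)

p' = (-1.7700, 0.5400, -1.0900)
q' = (0.0949, 0.6679, 0.0035, 0.7382)
v' = (1.2875, -0.6500, -0.9750)
ω' = (-1.3475, 1.0420, -1.2625)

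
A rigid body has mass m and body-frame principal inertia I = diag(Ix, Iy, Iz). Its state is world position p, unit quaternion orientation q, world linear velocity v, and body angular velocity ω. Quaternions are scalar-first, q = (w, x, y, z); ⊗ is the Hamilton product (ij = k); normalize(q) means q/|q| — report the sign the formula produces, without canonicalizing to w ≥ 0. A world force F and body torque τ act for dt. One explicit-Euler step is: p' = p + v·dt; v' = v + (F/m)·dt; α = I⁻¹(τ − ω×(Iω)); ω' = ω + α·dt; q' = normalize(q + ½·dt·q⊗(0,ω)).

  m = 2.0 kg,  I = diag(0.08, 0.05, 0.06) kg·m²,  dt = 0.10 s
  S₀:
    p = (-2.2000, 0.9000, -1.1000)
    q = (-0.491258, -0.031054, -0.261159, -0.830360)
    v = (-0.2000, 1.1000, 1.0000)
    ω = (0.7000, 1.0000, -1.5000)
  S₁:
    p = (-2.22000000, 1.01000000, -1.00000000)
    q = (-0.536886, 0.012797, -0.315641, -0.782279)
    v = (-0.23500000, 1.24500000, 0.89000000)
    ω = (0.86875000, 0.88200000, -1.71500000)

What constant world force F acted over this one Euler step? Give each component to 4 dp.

F = (-0.7000, 2.9000, -2.2000)

velocity change Δv = (-0.03500000, 0.14500000, -0.11000000)
applied force F = (-0.7000, 2.9000, -2.2000)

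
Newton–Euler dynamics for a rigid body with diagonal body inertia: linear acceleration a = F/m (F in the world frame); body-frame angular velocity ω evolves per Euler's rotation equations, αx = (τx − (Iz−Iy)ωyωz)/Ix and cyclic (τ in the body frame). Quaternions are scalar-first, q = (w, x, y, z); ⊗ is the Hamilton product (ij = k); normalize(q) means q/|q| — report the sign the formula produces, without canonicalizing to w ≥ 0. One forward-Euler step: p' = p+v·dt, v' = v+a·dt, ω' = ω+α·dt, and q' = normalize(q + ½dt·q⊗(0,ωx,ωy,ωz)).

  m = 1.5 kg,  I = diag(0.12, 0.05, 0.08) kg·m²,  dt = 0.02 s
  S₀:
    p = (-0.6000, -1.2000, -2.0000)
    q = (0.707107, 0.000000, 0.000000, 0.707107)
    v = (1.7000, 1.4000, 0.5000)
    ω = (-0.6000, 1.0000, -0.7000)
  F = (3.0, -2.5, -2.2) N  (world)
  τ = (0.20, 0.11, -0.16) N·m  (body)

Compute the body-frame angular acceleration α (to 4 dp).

ω×(Iω) gyroscopic = (-0.0210, 0.0168, 0.0420)
α = I⁻¹(τ − ω×Iω) = (1.8417, 1.8640, -2.5250)

α = (1.8417, 1.8640, -2.5250)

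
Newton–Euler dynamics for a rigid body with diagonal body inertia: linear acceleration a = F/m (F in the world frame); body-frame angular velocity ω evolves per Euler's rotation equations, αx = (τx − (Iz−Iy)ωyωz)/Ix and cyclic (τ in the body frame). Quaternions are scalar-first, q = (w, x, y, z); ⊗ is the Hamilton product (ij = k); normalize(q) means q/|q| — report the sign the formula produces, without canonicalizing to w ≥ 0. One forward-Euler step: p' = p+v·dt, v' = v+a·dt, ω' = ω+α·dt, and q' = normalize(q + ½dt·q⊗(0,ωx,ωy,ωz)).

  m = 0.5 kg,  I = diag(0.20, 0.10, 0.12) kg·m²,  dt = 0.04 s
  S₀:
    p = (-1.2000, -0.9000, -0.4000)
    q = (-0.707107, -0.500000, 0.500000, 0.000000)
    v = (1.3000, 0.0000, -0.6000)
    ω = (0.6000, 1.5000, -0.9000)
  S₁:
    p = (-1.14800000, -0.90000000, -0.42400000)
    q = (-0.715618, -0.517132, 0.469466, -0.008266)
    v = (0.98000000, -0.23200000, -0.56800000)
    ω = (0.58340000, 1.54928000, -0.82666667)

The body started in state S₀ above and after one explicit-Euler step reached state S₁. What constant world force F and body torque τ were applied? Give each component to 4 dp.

F = (-4.0000, -2.9000, 0.4000)
τ = (-0.1100, 0.0800, 0.1300)

velocity change Δv = (-0.32000000, -0.23200000, 0.03200000)
m·(v₁−v₀)/dt = (-4.0000, -2.9000, 0.4000)
rate change Δω = (-0.01660000, 0.04928000, 0.07333333)
I·α + gyro = (-0.1100, 0.0800, 0.1300)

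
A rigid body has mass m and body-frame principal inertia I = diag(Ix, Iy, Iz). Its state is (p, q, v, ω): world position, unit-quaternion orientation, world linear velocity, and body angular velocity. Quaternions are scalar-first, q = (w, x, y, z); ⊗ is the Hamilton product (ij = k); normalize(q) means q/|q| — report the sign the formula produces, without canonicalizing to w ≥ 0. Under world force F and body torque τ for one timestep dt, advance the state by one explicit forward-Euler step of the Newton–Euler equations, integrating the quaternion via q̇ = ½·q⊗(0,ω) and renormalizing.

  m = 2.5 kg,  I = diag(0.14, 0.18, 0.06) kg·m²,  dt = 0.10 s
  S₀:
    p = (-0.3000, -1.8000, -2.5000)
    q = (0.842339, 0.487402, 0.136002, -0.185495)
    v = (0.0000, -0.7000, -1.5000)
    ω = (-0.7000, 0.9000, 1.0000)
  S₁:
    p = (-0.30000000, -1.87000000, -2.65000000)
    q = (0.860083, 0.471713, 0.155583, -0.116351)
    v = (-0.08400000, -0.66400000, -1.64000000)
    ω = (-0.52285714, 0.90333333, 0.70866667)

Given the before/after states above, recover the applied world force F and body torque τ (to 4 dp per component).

F = (-2.1000, 0.9000, -3.5000)
τ = (0.1400, -0.0500, -0.2000)

velocity change Δv = (-0.08400000, 0.03600000, -0.14000000)
m·(v₁−v₀)/dt = (-2.1000, 0.9000, -3.5000)
ω₁ − ω₀ = (0.17714286, 0.00333333, -0.29133333)
gyro term ω₀×Iω₀ = (-0.1080, -0.0560, -0.0252)
I·α + gyro = (0.1400, -0.0500, -0.2000)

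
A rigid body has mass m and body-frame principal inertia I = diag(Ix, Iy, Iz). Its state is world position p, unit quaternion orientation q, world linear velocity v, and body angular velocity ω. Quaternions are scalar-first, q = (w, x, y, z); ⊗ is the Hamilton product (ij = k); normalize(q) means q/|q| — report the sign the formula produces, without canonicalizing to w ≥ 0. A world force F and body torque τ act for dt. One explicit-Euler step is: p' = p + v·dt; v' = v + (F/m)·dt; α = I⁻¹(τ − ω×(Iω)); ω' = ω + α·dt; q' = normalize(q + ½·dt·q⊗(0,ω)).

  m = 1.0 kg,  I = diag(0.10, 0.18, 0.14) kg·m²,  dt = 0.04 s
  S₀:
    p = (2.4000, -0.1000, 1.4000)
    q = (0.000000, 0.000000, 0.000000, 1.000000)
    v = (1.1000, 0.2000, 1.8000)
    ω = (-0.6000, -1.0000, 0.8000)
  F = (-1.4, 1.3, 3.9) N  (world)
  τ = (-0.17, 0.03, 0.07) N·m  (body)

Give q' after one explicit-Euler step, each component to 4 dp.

q' = (-0.0160, 0.0200, -0.0120, 0.9996)

q⊗(0,ω) = (-0.8000000, 1.0000000, -0.6000000, 0.0000000)
q' = normalize(q + ½dt·q⊗(0,ω)) = (-0.0160, 0.0200, -0.0120, 0.9996)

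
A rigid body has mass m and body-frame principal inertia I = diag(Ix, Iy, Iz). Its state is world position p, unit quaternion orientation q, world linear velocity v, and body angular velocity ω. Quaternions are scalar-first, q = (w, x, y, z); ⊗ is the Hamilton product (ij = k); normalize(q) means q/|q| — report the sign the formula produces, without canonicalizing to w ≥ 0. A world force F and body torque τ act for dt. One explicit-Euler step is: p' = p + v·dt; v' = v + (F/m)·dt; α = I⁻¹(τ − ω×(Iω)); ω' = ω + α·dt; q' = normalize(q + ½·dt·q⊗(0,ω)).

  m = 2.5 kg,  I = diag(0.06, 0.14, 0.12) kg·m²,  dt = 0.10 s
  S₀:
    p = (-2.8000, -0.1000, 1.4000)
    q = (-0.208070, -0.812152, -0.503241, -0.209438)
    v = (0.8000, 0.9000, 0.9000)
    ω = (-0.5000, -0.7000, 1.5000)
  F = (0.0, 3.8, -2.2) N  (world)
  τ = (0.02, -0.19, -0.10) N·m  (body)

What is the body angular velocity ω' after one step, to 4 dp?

precession coupling ω×(Iω) = (0.0210, 0.0450, 0.0280)
angular accel α = (-0.0167, -1.6786, -1.0667)
ω + α·dt = (-0.5017, -0.8679, 1.3933)

ω' = (-0.5017, -0.8679, 1.3933)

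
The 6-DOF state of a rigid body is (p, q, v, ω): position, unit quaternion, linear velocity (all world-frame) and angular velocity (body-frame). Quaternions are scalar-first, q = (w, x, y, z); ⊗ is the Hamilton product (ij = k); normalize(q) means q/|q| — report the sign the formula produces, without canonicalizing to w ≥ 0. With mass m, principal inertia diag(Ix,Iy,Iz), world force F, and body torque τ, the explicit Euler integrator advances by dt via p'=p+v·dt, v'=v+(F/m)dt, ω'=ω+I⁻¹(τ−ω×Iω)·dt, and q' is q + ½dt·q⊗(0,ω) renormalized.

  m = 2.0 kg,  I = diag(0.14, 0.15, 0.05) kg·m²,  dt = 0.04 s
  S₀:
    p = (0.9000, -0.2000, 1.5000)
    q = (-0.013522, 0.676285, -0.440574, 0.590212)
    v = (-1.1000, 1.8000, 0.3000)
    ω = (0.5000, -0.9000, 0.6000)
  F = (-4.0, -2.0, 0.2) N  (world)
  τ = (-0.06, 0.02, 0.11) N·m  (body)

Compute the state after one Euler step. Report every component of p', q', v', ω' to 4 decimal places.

linear accel F/m = (-2.0000, -1.0000, 0.1000)
p' = p + v·dt = (0.8560, -0.1280, 1.5120)
v + (F/m)dt = (-1.1800, 1.7600, 0.3040)
precession coupling ω×(Iω) = (0.0540, 0.0270, -0.0045)
angular accel α = (-0.8143, -0.0467, 2.2900)
ω' = ω + α·dt = (0.4674, -0.9019, 0.6916)
Hamilton product q⊗(0,ω) = (-1.0887863, 0.2600854, -0.0984952, -0.3964827)
updated quaternion q' = (-0.0353, 0.6813, -0.4424, 0.5821)

p' = (0.8560, -0.1280, 1.5120)
q' = (-0.0353, 0.6813, -0.4424, 0.5821)
v' = (-1.1800, 1.7600, 0.3040)
ω' = (0.4674, -0.9019, 0.6916)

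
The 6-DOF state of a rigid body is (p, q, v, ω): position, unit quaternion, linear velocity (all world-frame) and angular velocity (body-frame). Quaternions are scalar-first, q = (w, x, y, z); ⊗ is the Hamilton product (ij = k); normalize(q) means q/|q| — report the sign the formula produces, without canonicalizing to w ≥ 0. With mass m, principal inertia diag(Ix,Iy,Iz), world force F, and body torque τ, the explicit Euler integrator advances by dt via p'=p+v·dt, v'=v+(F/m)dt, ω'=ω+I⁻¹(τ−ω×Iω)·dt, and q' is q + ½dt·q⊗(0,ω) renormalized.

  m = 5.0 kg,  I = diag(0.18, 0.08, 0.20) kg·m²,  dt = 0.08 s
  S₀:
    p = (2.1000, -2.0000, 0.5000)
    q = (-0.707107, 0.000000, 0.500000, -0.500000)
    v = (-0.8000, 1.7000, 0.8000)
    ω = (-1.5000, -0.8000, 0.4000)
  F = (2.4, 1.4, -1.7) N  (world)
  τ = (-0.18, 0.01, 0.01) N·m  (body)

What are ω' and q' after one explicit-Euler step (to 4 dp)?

(τ − ω×Iω)/I = (-0.7867, -0.0250, 0.6500)
ω' = ω + α·dt = (-1.5629, -0.8020, 0.4520)
2q̇ = q⊗(0,ω) = (0.6000000, 0.8606605, 1.3156856, 0.4671572)
updated quaternion q' = (-0.6814, 0.0343, 0.5513, -0.4801)

ω' = (-1.5629, -0.8020, 0.4520)
q' = (-0.6814, 0.0343, 0.5513, -0.4801)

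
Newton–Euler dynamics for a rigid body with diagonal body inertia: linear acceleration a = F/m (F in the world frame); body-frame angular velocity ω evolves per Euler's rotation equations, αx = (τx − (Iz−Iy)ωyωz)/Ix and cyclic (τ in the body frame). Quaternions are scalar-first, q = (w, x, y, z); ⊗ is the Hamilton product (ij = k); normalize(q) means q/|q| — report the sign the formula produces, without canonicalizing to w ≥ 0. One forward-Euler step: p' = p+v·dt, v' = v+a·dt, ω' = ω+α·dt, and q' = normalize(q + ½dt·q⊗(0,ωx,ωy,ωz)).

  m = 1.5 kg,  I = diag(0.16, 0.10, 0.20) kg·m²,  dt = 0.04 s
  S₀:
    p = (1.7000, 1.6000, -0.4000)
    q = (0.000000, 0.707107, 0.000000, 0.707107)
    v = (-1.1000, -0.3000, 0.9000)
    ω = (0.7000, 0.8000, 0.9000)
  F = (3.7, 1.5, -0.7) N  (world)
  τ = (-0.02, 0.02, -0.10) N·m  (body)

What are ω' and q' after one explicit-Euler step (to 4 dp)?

precession coupling ω×(Iω) = (0.0720, -0.0252, -0.0336)
α = I⁻¹(τ − ω×Iω) = (-0.5750, 0.4520, -0.3320)
ω' = ω + α·dt = (0.6770, 0.8181, 0.8867)
Hamilton product q⊗(0,ω) = (-1.1313712, -0.5656856, -0.1414214, 0.5656856)
q + ½dt·q⊗(0,ω), renormalized = (-0.0226, 0.6955, -0.0028, 0.7181)

ω' = (0.6770, 0.8181, 0.8867)
q' = (-0.0226, 0.6955, -0.0028, 0.7181)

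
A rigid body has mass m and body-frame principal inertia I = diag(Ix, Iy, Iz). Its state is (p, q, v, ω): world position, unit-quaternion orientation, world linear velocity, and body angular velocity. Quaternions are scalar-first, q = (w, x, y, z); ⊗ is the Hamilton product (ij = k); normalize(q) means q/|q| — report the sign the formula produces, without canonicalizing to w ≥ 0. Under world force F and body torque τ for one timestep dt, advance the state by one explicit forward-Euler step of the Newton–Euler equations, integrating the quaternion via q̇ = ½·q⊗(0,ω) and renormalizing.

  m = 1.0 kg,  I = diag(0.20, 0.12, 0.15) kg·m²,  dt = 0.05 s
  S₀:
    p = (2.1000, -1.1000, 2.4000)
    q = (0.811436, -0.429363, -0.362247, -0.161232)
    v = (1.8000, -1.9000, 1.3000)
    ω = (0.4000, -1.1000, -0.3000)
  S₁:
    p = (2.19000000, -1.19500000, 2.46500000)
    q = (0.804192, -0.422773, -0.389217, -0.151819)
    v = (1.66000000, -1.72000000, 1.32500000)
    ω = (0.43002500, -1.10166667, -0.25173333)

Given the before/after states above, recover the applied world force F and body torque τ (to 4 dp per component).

F = (-2.8000, 3.6000, 0.5000)
τ = (0.1300, -0.0100, 0.1800)

ω₁ − ω₀ = (0.03002500, -0.00166667, 0.04826667)
ω₀×(Iω₀) = (0.0099, -0.0060, 0.0352)
applied torque τ = (0.1300, -0.0100, 0.1800)
velocity change Δv = (-0.14000000, 0.18000000, 0.02500000)
F = m·Δv/dt = (-2.8000, 3.6000, 0.5000)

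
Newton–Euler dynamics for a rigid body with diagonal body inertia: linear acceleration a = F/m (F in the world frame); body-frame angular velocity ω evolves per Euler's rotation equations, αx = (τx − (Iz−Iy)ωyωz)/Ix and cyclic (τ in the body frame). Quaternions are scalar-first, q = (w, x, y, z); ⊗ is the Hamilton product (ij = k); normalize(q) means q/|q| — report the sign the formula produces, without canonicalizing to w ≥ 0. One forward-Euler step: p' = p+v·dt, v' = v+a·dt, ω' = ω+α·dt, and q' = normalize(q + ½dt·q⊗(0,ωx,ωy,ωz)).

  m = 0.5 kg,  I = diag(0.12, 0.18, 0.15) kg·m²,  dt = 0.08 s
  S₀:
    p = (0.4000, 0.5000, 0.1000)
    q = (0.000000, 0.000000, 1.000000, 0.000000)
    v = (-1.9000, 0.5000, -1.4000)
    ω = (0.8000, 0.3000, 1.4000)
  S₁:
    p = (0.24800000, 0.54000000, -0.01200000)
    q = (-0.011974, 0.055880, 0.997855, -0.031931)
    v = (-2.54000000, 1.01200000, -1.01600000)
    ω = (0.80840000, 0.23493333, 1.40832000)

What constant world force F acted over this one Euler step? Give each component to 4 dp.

F = (-4.0000, 3.2000, 2.4000)

Δv = v₁−v₀ = (-0.64000000, 0.51200000, 0.38400000)
F = m·Δv/dt = (-4.0000, 3.2000, 2.4000)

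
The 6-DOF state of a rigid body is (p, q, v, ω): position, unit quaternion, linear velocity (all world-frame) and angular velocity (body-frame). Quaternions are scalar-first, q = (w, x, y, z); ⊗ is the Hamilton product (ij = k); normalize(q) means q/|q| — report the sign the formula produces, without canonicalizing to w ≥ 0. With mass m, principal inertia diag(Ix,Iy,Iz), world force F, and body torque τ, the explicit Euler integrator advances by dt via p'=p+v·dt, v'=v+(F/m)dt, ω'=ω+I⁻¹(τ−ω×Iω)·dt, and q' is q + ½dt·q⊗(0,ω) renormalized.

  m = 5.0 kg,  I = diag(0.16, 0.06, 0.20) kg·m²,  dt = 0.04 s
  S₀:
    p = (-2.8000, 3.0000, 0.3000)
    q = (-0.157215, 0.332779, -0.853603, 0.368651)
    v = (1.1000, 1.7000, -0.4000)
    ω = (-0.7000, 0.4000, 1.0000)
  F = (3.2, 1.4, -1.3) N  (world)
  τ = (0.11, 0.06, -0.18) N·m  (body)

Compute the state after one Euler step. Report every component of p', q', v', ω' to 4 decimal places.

gyro term ω×Iω = (0.0560, 0.0280, 0.0280)
angular accel α = (0.3375, 0.5333, -1.0400)
ω + α·dt = (-0.6865, 0.4213, 0.9584)
Hamilton product q⊗(0,ω) = (0.2057355, -0.8910129, -0.6537207, -0.6216255)
q' = normalize(q + ½dt·q⊗(0,ω)) = (-0.1530, 0.3149, -0.8664, 0.3561)
a = F/m = (0.6400, 0.2800, -0.2600)
p' = p + v·dt = (-2.7560, 3.0680, 0.2840)
v' = v + a·dt = (1.1256, 1.7112, -0.4104)

p' = (-2.7560, 3.0680, 0.2840)
q' = (-0.1530, 0.3149, -0.8664, 0.3561)
v' = (1.1256, 1.7112, -0.4104)
ω' = (-0.6865, 0.4213, 0.9584)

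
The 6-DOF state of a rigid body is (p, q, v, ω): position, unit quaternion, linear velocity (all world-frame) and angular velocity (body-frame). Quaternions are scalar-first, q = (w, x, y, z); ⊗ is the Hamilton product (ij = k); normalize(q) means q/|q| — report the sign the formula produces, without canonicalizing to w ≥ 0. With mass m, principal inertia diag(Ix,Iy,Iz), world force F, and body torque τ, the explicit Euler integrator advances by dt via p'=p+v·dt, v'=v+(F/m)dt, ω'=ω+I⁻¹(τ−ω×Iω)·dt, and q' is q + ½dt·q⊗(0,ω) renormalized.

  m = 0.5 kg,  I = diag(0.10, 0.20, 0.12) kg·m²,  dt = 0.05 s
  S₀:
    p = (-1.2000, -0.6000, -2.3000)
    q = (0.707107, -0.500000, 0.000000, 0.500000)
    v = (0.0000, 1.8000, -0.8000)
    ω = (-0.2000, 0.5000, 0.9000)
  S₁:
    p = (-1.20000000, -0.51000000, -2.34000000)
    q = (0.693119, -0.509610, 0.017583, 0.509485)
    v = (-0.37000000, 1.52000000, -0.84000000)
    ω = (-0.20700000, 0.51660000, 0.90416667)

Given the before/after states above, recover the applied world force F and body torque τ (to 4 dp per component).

rate change Δω = (-0.00700000, 0.01660000, 0.00416667)
I·α + gyro = (-0.0500, 0.0700, 0.0000)
velocity change Δv = (-0.37000000, -0.28000000, -0.04000000)
applied force F = (-3.7000, -2.8000, -0.4000)

F = (-3.7000, -2.8000, -0.4000)
τ = (-0.0500, 0.0700, 0.0000)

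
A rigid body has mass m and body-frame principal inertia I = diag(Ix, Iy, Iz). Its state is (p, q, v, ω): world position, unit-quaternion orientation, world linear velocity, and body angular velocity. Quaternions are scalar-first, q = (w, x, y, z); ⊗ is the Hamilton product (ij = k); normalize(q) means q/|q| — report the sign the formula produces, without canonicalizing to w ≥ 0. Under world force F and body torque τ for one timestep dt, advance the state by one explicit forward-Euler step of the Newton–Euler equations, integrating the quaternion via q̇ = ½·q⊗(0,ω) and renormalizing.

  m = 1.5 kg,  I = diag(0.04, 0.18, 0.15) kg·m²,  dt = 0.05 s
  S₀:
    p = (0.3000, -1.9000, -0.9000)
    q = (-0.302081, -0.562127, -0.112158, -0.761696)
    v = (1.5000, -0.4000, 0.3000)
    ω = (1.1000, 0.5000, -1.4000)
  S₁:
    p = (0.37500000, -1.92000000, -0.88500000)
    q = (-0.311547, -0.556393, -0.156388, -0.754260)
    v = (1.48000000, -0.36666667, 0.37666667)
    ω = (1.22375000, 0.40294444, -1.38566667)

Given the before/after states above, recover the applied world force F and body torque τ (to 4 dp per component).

v₁ − v₀ = (-0.02000000, 0.03333333, 0.07666667)
m·(v₁−v₀)/dt = (-0.6000, 1.0000, 2.3000)
rate change Δω = (0.12375000, -0.09705556, 0.01433333)
τ = I·(Δω/dt) + ω₀×(Iω₀) = (0.1200, -0.1800, 0.1200)

F = (-0.6000, 1.0000, 2.3000)
τ = (0.1200, -0.1800, 0.1200)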